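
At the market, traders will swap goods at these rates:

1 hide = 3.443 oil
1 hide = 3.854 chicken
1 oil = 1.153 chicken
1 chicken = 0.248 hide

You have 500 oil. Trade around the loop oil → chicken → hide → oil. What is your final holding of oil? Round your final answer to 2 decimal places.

492.25

500 oil × 1.153 = 576.5 chicken
576.5 chicken × 0.248 = 142.972 hide
142.972 hide × 3.443 = 492.252596 oil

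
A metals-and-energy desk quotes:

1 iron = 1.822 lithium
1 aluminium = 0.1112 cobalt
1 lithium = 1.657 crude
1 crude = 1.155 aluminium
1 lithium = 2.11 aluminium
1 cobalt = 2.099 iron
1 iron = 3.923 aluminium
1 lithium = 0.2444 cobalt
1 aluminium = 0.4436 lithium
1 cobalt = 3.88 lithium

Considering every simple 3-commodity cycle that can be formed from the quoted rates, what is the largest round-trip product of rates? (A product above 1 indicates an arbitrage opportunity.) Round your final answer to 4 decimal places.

cobalt→iron→lithium→cobalt: 2.099 × 1.822 × 0.2444 = 0.93468
cobalt→iron→aluminium→cobalt: 2.099 × 3.923 × 0.1112 = 0.91566
cobalt→lithium→aluminium→cobalt: 3.88 × 2.11 × 0.1112 = 0.91037
lithium→crude→aluminium→lithium: 1.657 × 1.155 × 0.4436 = 0.84898
Maximum is cobalt→iron→lithium→cobalt at 0.9347; no arbitrage — every cycle loses value.

0.9347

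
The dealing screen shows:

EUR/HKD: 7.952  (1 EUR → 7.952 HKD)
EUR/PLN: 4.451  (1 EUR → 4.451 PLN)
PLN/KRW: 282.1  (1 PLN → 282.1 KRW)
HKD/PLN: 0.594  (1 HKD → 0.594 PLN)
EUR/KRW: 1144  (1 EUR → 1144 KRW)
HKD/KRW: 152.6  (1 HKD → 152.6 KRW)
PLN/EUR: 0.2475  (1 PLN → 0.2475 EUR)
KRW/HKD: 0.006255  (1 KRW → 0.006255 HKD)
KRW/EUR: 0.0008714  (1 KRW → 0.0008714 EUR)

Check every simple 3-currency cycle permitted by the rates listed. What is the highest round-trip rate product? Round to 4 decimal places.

1.1691

EUR→HKD→PLN→EUR: 7.952 × 0.594 × 0.2475 = 1.16906
EUR→PLN→KRW→EUR: 4.451 × 282.1 × 0.0008714 = 1.09415
EUR→HKD→KRW→EUR: 7.952 × 152.6 × 0.0008714 = 1.05742
HKD→PLN→KRW→HKD: 0.594 × 282.1 × 0.006255 = 1.04813
Maximum is EUR→HKD→PLN→EUR at 1.1691; arbitrage exists.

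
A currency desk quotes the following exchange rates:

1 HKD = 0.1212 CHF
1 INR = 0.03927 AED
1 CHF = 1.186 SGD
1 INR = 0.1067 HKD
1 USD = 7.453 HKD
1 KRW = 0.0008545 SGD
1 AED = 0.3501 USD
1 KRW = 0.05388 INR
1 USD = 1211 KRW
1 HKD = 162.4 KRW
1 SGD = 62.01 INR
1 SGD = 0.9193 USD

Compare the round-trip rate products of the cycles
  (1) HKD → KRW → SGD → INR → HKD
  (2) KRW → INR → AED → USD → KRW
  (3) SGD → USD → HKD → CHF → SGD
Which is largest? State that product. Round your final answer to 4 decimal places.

0.9849

(1) 162.4 × 0.0008545 × 62.01 × 0.1067 = 0.91817
(2) 0.05388 × 0.03927 × 0.3501 × 1211 = 0.89707
(3) 0.9193 × 7.453 × 0.1212 × 1.186 = 0.98486
Highest is cycle (3) at 0.9849 (≤1, no arbitrage).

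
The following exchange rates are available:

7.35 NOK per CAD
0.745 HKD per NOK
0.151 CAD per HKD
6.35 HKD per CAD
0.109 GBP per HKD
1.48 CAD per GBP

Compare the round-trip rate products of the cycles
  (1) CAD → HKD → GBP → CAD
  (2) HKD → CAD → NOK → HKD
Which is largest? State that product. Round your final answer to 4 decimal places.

1.0244

(1) 6.35 × 0.109 × 1.48 = 1.02438
(2) 0.151 × 7.35 × 0.745 = 0.82684
Highest is cycle (1) at 1.0244 (>1, arbitrage).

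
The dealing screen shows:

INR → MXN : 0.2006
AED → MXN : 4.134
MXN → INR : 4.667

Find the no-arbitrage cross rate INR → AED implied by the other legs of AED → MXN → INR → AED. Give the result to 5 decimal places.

Known legs of the cycle: 4.134 × 4.667 = 19.293378
For no arbitrage the full-cycle product must be 1, so the missing rate is 1 / 19.293378 ≈ 0.0518313.

0.05183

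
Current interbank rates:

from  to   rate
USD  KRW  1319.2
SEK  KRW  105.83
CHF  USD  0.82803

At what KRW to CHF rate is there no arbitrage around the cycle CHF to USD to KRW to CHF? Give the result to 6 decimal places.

0.000915

Known legs of the cycle: 0.82803 × 1319.2 = 1092.337176
For no arbitrage the full-cycle product must be 1, so the missing rate is 1 / 1092.337176 ≈ 0.00091547.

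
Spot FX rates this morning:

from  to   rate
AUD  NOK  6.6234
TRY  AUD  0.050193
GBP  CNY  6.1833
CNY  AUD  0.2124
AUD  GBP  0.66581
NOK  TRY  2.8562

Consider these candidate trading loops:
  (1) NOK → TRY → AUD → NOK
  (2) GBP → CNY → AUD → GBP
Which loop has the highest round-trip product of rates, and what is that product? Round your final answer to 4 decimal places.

(1) 2.8562 × 0.050193 × 6.6234 = 0.94954
(2) 6.1833 × 0.2124 × 0.66581 = 0.87443
Highest is cycle (1) at 0.9495 (≤1, no arbitrage).

0.9495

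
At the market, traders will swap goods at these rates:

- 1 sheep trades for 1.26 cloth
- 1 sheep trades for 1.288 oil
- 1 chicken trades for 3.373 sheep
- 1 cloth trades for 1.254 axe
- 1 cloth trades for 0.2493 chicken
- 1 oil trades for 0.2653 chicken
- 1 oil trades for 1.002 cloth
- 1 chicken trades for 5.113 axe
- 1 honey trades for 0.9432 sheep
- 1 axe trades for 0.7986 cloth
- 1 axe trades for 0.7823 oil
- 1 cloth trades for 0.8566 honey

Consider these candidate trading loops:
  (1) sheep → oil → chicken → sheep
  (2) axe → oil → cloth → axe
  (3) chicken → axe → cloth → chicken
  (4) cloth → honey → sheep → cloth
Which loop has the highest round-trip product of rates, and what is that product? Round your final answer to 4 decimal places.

1.1526

(1) 1.288 × 0.2653 × 3.373 = 1.15258
(2) 0.7823 × 1.002 × 1.254 = 0.98297
(3) 5.113 × 0.7986 × 0.2493 = 1.01795
(4) 0.8566 × 0.9432 × 1.26 = 1.01801
Highest is cycle (1) at 1.1526 (>1, arbitrage).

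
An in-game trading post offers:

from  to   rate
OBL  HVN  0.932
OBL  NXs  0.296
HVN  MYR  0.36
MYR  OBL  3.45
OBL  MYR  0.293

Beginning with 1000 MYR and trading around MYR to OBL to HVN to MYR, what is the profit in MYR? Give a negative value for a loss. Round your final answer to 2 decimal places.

157.54

1000 MYR × 3.45 = 3450 OBL
3450 OBL × 0.932 = 3215.4 HVN
3215.4 HVN × 0.36 = 1157.544 MYR
Net change: 1157.544 − 1000 = 157.544 MYR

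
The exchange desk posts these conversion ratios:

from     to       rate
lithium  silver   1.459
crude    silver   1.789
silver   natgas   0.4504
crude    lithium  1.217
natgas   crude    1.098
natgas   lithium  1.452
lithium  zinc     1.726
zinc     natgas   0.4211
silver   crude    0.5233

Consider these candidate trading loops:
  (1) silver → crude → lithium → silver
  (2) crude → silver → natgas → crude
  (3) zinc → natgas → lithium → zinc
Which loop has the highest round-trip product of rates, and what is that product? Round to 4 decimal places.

(1) 0.5233 × 1.217 × 1.459 = 0.92917
(2) 1.789 × 0.4504 × 1.098 = 0.88473
(3) 0.4211 × 1.452 × 1.726 = 1.05534
Highest is cycle (3) at 1.0553 (>1, arbitrage).

1.0553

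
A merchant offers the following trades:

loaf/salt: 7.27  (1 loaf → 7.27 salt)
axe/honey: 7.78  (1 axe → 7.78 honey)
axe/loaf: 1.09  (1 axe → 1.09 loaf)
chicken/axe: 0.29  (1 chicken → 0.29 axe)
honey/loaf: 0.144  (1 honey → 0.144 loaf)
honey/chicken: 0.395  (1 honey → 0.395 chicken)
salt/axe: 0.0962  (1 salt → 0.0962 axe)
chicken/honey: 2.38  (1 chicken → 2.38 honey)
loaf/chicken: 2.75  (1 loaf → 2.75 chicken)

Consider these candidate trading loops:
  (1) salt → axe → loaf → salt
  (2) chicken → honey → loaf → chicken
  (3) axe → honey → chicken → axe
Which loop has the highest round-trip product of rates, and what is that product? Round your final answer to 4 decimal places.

0.9425

(1) 0.0962 × 1.09 × 7.27 = 0.76232
(2) 2.38 × 0.144 × 2.75 = 0.94248
(3) 7.78 × 0.395 × 0.29 = 0.89120
Highest is cycle (2) at 0.9425 (≤1, no arbitrage).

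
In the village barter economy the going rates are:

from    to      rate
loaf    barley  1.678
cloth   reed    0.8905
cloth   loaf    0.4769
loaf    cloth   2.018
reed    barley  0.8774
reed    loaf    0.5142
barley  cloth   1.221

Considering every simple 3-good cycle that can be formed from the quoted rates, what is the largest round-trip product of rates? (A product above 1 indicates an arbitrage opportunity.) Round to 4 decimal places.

0.9771

barley→cloth→loaf→barley: 1.221 × 0.4769 × 1.678 = 0.97709
barley→cloth→reed→barley: 1.221 × 0.8905 × 0.8774 = 0.95400
loaf→cloth→reed→loaf: 2.018 × 0.8905 × 0.5142 = 0.92403
Maximum is barley→cloth→loaf→barley at 0.9771; no arbitrage — every cycle loses value.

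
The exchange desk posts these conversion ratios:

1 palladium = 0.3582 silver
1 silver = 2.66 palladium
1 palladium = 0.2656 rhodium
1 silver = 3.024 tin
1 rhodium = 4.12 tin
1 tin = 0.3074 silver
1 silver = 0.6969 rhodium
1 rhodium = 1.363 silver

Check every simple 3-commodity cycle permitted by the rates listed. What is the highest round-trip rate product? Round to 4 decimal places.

palladium→rhodium→silver→palladium: 0.2656 × 1.363 × 2.66 = 0.96295
tin→silver→rhodium→tin: 0.3074 × 0.6969 × 4.12 = 0.88262
Maximum is palladium→rhodium→silver→palladium at 0.9630; no arbitrage — every cycle loses value.

0.9630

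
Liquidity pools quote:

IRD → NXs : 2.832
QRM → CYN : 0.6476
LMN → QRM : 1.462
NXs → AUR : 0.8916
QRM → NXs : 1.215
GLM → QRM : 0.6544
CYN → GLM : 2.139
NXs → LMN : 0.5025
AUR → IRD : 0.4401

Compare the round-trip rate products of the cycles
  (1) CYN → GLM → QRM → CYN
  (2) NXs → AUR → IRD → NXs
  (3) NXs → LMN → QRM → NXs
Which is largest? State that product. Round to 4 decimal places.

1.1113

(1) 2.139 × 0.6544 × 0.6476 = 0.90649
(2) 0.8916 × 0.4401 × 2.832 = 1.11126
(3) 0.5025 × 1.462 × 1.215 = 0.89261
Highest is cycle (2) at 1.1113 (>1, arbitrage).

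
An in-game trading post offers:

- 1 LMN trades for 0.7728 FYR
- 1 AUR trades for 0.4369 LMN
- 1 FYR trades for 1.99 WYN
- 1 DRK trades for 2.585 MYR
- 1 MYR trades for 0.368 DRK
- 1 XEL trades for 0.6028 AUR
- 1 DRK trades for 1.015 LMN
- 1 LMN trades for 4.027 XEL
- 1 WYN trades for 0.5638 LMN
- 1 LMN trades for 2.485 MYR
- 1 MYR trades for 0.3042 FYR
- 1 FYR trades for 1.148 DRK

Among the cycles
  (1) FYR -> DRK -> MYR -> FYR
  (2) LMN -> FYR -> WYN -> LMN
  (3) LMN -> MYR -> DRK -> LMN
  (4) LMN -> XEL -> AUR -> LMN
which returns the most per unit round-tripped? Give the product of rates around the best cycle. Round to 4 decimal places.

1.0606

(1) 1.148 × 2.585 × 0.3042 = 0.90274
(2) 0.7728 × 1.99 × 0.5638 = 0.86705
(3) 2.485 × 0.368 × 1.015 = 0.92820
(4) 4.027 × 0.6028 × 0.4369 = 1.06056
Highest is cycle (4) at 1.0606 (>1, arbitrage).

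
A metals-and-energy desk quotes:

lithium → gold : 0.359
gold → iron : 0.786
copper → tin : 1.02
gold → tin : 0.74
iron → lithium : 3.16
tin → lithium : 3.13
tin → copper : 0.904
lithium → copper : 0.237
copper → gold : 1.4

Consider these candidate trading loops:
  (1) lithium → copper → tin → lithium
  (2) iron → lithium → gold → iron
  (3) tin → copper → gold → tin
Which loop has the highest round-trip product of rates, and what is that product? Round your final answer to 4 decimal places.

(1) 0.237 × 1.02 × 3.13 = 0.75665
(2) 3.16 × 0.359 × 0.786 = 0.89167
(3) 0.904 × 1.4 × 0.74 = 0.93654
Highest is cycle (3) at 0.9365 (≤1, no arbitrage).

0.9365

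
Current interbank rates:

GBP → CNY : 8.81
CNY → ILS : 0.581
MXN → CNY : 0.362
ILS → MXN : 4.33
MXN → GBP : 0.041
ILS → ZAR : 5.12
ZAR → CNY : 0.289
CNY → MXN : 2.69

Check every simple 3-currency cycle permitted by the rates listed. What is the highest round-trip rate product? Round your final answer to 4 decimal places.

CNY→MXN→GBP→CNY: 2.69 × 0.041 × 8.81 = 0.97165
ILS→MXN→CNY→ILS: 4.33 × 0.362 × 0.581 = 0.91069
ILS→ZAR→CNY→ILS: 5.12 × 0.289 × 0.581 = 0.85969
Maximum is CNY→MXN→GBP→CNY at 0.9717; no arbitrage — every cycle loses value.

0.9717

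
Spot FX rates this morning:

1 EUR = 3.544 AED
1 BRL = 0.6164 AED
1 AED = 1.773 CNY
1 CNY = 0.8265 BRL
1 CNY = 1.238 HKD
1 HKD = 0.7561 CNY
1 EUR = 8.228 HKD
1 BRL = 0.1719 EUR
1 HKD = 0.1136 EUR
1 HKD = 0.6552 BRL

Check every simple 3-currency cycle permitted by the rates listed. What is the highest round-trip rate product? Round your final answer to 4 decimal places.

0.9267

EUR→HKD→BRL→EUR: 8.228 × 0.6552 × 0.1719 = 0.92671
CNY→BRL→AED→CNY: 0.8265 × 0.6164 × 1.773 = 0.90326
Maximum is EUR→HKD→BRL→EUR at 0.9267; no arbitrage — every cycle loses value.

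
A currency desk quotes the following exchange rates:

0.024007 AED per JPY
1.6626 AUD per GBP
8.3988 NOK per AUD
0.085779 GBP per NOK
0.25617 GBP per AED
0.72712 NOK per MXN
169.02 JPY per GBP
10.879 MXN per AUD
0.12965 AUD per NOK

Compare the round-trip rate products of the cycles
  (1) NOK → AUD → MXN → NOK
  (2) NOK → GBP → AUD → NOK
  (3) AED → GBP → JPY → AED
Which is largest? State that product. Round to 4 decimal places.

1.1978

(1) 0.12965 × 10.879 × 0.72712 = 1.02558
(2) 0.085779 × 1.6626 × 8.3988 = 1.19780
(3) 0.25617 × 169.02 × 0.024007 = 1.03945
Highest is cycle (2) at 1.1978 (>1, arbitrage).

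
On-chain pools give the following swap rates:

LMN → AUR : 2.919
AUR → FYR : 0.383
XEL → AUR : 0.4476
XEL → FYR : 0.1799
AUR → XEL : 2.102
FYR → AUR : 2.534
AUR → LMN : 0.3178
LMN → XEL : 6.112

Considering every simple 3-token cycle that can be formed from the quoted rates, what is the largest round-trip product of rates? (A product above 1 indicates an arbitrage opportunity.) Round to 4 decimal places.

0.9582

XEL→FYR→AUR→XEL: 0.1799 × 2.534 × 2.102 = 0.95823
XEL→AUR→LMN→XEL: 0.4476 × 0.3178 × 6.112 = 0.86942
Maximum is XEL→FYR→AUR→XEL at 0.9582; no arbitrage — every cycle loses value.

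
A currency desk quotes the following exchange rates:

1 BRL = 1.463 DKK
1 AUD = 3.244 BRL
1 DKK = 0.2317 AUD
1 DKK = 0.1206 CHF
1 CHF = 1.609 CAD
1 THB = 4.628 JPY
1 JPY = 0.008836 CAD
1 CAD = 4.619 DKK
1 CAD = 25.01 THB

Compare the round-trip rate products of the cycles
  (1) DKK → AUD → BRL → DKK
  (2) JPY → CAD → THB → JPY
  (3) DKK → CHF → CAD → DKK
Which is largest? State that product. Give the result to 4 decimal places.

(1) 0.2317 × 3.244 × 1.463 = 1.09964
(2) 0.008836 × 25.01 × 4.628 = 1.02273
(3) 0.1206 × 1.609 × 4.619 = 0.89630
Highest is cycle (1) at 1.0996 (>1, arbitrage).

1.0996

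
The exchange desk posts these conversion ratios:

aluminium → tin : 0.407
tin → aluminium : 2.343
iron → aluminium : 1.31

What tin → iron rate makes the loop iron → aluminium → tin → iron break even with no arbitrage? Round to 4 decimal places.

1.8756

Known legs of the cycle: 1.31 × 0.407 = 0.53317
For no arbitrage the full-cycle product must be 1, so the missing rate is 1 / 0.53317 ≈ 1.875574.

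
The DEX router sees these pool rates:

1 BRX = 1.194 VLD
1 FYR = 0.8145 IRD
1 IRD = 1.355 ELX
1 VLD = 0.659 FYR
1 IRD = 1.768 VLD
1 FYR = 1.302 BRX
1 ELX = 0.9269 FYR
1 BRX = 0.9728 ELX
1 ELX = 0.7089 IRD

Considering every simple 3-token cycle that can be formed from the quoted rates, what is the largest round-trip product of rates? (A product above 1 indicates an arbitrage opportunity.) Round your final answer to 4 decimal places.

1.1740

FYR→BRX→ELX→FYR: 1.302 × 0.9728 × 0.9269 = 1.17400
FYR→BRX→VLD→FYR: 1.302 × 1.194 × 0.659 = 1.02447
IRD→ELX→FYR→IRD: 1.355 × 0.9269 × 0.8145 = 1.02297
IRD→VLD→FYR→IRD: 1.768 × 0.659 × 0.8145 = 0.94898
Maximum is FYR→BRX→ELX→FYR at 1.1740; arbitrage exists.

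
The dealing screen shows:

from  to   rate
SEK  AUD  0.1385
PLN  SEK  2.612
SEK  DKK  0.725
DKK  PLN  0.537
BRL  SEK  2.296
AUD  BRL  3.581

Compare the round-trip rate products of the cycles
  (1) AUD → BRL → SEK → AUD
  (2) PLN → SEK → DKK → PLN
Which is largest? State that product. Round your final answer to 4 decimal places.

1.1387

(1) 3.581 × 2.296 × 0.1385 = 1.13874
(2) 2.612 × 0.725 × 0.537 = 1.01692
Highest is cycle (1) at 1.1387 (>1, arbitrage).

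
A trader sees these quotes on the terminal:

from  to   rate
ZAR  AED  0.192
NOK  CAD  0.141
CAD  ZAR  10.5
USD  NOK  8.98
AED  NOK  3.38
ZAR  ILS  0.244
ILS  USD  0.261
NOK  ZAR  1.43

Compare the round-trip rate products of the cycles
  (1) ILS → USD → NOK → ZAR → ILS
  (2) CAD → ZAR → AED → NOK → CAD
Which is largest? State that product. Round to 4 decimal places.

0.9608

(1) 0.261 × 8.98 × 1.43 × 0.244 = 0.81779
(2) 10.5 × 0.192 × 3.38 × 0.141 = 0.96079
Highest is cycle (2) at 0.9608 (≤1, no arbitrage).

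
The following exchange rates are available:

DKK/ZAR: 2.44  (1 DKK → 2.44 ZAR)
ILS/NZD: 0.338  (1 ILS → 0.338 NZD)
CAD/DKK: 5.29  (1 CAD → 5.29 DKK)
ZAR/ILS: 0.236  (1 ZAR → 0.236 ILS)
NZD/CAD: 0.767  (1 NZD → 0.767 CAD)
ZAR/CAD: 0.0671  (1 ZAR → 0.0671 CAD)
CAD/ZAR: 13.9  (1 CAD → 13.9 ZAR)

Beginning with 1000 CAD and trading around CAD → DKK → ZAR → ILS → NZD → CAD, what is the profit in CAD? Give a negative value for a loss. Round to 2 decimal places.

1000 CAD × 5.29 = 5290 DKK
5290 DKK × 2.44 = 12907.6 ZAR
12907.6 ZAR × 0.236 = 3046.1936 ILS
3046.1936 ILS × 0.338 = 1029.6134368 NZD
1029.6134368 NZD × 0.767 = 789.7135060256 CAD
Net change: 789.7135060256 − 1000 = -210.2864939744 CAD

-210.29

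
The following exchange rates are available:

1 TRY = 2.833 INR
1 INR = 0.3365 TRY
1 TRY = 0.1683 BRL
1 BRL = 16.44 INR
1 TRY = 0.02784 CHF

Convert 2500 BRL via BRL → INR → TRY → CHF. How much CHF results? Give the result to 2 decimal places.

2500 BRL × 16.44 = 41100 INR
41100 INR × 0.3365 = 13830.15 TRY
13830.15 TRY × 0.02784 = 385.031376 CHF

385.03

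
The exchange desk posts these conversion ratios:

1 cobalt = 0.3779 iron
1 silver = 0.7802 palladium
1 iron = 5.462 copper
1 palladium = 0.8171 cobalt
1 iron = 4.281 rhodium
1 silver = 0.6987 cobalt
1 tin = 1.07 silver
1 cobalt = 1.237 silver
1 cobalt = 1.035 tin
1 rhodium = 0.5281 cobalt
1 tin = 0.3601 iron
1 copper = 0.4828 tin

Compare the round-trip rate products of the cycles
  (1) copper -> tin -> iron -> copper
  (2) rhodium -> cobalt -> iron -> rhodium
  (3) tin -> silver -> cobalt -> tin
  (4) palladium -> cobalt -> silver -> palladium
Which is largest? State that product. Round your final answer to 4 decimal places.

(1) 0.4828 × 0.3601 × 5.462 = 0.94960
(2) 0.5281 × 0.3779 × 4.281 = 0.85435
(3) 1.07 × 0.6987 × 1.035 = 0.77378
(4) 0.8171 × 1.237 × 0.7802 = 0.78859
Highest is cycle (1) at 0.9496 (≤1, no arbitrage).

0.9496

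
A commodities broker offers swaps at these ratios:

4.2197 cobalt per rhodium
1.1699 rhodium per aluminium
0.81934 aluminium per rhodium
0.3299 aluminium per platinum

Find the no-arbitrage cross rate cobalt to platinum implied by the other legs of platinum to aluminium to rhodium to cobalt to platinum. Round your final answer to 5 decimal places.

0.61403

Known legs of the cycle: 0.3299 × 1.1699 × 4.2197 = 1.628593257197
For no arbitrage the full-cycle product must be 1, so the missing rate is 1 / 1.628593257197 ≈ 0.6140269.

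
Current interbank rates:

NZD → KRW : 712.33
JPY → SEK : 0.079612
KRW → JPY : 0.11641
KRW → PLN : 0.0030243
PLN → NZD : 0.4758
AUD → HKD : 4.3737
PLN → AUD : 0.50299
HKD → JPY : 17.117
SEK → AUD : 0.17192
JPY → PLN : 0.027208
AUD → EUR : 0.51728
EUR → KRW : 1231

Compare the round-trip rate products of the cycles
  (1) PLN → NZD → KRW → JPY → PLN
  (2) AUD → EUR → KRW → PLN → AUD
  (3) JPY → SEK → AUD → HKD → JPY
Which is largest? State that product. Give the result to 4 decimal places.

1.0735

(1) 0.4758 × 712.33 × 0.11641 × 0.027208 = 1.07348
(2) 0.51728 × 1231 × 0.0030243 × 0.50299 = 0.96865
(3) 0.079612 × 0.17192 × 4.3737 × 17.117 = 1.02466
Highest is cycle (1) at 1.0735 (>1, arbitrage).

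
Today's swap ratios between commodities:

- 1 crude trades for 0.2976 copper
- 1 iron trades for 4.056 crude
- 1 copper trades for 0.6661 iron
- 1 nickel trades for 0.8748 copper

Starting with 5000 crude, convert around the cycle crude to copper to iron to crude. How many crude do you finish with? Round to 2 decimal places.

4020.13

5000 crude × 0.2976 = 1488 copper
1488 copper × 0.6661 = 991.1568 iron
991.1568 iron × 4.056 = 4020.1319808 crude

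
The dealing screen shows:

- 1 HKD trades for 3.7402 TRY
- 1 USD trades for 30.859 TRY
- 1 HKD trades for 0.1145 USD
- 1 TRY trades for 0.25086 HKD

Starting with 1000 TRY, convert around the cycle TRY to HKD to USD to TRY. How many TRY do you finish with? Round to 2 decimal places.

1000 TRY × 0.25086 = 250.86 HKD
250.86 HKD × 0.1145 = 28.72347 USD
28.72347 USD × 30.859 = 886.37756073 TRY

886.38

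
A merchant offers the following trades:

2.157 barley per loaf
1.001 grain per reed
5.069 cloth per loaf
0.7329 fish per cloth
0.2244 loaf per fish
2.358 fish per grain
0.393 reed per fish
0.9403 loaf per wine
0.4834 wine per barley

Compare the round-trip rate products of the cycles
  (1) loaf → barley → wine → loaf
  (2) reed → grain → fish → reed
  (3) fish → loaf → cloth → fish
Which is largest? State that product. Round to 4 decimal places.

0.9804

(1) 2.157 × 0.4834 × 0.9403 = 0.98044
(2) 1.001 × 2.358 × 0.393 = 0.92762
(3) 0.2244 × 5.069 × 0.7329 = 0.83366
Highest is cycle (1) at 0.9804 (≤1, no arbitrage).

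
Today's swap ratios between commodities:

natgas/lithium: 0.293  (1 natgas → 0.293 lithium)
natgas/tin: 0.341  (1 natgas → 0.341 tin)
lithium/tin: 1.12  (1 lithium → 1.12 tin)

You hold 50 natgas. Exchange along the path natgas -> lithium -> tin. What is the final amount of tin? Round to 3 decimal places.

50 natgas × 0.293 = 14.65 lithium
14.65 lithium × 1.12 = 16.408 tin

16.408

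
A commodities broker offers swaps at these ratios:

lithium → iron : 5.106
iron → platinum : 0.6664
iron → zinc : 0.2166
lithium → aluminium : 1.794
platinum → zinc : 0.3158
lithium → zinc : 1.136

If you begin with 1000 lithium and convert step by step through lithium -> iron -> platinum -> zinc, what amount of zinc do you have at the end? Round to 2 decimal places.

1074.55

1000 lithium × 5.106 = 5106 iron
5106 iron × 0.6664 = 3402.6384 platinum
3402.6384 platinum × 0.3158 = 1074.55320672 zinc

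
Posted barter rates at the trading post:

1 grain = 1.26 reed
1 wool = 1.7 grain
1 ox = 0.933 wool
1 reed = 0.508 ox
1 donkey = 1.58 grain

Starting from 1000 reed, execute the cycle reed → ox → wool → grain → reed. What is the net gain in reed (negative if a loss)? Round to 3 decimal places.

15.231

1000 reed × 0.508 = 508 ox
508 ox × 0.933 = 473.964 wool
473.964 wool × 1.7 = 805.7388 grain
805.7388 grain × 1.26 = 1015.230888 reed
Net change: 1015.230888 − 1000 = 15.230888 reed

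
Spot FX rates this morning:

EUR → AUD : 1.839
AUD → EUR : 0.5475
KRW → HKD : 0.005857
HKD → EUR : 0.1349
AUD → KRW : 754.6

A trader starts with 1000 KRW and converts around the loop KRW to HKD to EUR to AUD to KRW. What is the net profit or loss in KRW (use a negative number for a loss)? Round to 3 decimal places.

1000 KRW × 0.005857 = 5.857 HKD
5.857 HKD × 0.1349 = 0.7901093 EUR
0.7901093 EUR × 1.839 = 1.4530110027 AUD
1.4530110027 AUD × 754.6 = 1096.44210263742 KRW
Net change: 1096.44210263742 − 1000 = 96.44210263742 KRW

96.442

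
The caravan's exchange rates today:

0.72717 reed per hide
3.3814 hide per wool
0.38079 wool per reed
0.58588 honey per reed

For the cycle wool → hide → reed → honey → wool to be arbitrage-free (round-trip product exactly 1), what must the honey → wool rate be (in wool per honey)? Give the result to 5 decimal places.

0.69416

Known legs of the cycle: 3.3814 × 0.72717 × 0.58588 = 1.44059258355144
For no arbitrage the full-cycle product must be 1, so the missing rate is 1 / 1.44059258355144 ≈ 0.6941588.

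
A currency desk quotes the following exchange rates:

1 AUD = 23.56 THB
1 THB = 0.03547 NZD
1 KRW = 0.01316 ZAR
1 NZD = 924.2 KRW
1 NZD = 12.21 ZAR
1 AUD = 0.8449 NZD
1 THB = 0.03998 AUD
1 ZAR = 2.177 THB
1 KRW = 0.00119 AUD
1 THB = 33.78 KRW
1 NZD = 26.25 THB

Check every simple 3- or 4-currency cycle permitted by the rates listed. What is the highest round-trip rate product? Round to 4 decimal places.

ZAR→THB→KRW→ZAR: 2.177 × 33.78 × 0.01316 = 0.96777
AUD→THB→KRW→AUD: 23.56 × 33.78 × 0.00119 = 0.94707
NZD→ZAR→THB→NZD: 12.21 × 2.177 × 0.03547 = 0.94283
NZD→KRW→ZAR→THB→NZD: 924.2 × 0.01316 × 2.177 × 0.03547 = 0.93916
AUD→NZD→KRW→AUD: 0.8449 × 924.2 × 0.00119 = 0.92922
AUD→THB→NZD→KRW→AUD: 23.56 × 0.03547 × 924.2 × 0.00119 = 0.91907
AUD→NZD→ZAR→THB→AUD: 0.8449 × 12.21 × 2.177 × 0.03998 = 0.89789
AUD→NZD→THB→KRW→AUD: 0.8449 × 26.25 × 33.78 × 0.00119 = 0.89154
AUD→NZD→THB→AUD: 0.8449 × 26.25 × 0.03998 = 0.88670
Maximum is ZAR→THB→KRW→ZAR at 0.9678; no arbitrage — every cycle loses value.

0.9678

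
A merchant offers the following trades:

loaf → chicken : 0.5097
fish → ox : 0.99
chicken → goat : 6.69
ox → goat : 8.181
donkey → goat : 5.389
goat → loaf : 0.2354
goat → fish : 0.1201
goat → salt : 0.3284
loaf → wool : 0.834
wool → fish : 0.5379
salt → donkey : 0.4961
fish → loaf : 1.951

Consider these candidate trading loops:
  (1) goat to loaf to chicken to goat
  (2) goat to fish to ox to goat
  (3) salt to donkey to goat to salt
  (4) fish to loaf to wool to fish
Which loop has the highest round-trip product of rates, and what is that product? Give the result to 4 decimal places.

(1) 0.2354 × 0.5097 × 6.69 = 0.80269
(2) 0.1201 × 0.99 × 8.181 = 0.97271
(3) 0.4961 × 5.389 × 0.3284 = 0.87797
(4) 1.951 × 0.834 × 0.5379 = 0.87524
Highest is cycle (2) at 0.9727 (≤1, no arbitrage).

0.9727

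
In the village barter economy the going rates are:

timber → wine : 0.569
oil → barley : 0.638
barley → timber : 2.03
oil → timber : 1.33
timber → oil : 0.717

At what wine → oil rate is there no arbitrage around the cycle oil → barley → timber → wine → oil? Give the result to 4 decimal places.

1.3570

Known legs of the cycle: 0.638 × 2.03 × 0.569 = 0.73693466
For no arbitrage the full-cycle product must be 1, so the missing rate is 1 / 0.73693466 ≈ 1.356972.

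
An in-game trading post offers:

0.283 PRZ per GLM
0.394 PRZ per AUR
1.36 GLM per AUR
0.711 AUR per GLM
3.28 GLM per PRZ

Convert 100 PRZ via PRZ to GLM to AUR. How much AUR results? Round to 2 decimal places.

233.21

100 PRZ × 3.28 = 328 GLM
328 GLM × 0.711 = 233.208 AUR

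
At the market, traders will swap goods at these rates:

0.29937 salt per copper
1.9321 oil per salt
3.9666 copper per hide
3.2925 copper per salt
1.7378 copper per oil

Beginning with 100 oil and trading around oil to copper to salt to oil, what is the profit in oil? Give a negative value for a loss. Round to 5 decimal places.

100 oil × 1.7378 = 173.78 copper
173.78 copper × 0.29937 = 52.0245186 salt
52.0245186 salt × 1.9321 = 100.51657238706 oil
Net change: 100.51657238706 − 100 = 0.51657238706 oil

0.51657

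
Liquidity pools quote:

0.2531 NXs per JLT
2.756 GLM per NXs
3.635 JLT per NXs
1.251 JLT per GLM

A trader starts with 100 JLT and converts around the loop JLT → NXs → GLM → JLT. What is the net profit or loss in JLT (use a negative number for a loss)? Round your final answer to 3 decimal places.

100 JLT × 0.2531 = 25.31 NXs
25.31 NXs × 2.756 = 69.75436 GLM
69.75436 GLM × 1.251 = 87.26270436 JLT
Net change: 87.26270436 − 100 = -12.73729564 JLT

-12.737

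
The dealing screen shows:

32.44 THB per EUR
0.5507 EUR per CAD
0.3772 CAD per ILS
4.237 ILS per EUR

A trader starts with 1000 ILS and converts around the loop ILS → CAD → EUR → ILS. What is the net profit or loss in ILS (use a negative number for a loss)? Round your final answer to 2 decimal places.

-119.87

1000 ILS × 0.3772 = 377.2 CAD
377.2 CAD × 0.5507 = 207.72404 EUR
207.72404 EUR × 4.237 = 880.12675748 ILS
Net change: 880.12675748 − 1000 = -119.87324252 ILS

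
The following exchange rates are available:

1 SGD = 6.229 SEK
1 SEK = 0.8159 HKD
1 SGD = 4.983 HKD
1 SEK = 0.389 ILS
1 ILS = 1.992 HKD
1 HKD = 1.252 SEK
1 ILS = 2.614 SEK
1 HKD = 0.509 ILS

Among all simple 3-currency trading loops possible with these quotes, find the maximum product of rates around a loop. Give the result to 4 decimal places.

ILS→SEK→HKD→ILS: 2.614 × 0.8159 × 0.509 = 1.08558
ILS→HKD→SEK→ILS: 1.992 × 1.252 × 0.389 = 0.97016
Maximum is ILS→SEK→HKD→ILS at 1.0856; arbitrage exists.

1.0856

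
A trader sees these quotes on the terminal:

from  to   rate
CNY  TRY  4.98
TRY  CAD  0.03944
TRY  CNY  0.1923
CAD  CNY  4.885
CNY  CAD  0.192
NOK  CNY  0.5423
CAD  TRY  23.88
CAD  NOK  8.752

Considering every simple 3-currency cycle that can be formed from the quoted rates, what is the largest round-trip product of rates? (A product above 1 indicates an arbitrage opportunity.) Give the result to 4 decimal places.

CNY→TRY→CAD→CNY: 4.98 × 0.03944 × 4.885 = 0.95947
CNY→CAD→NOK→CNY: 0.192 × 8.752 × 0.5423 = 0.91127
CNY→CAD→TRY→CNY: 0.192 × 23.88 × 0.1923 = 0.88169
Maximum is CNY→TRY→CAD→CNY at 0.9595; no arbitrage — every cycle loses value.

0.9595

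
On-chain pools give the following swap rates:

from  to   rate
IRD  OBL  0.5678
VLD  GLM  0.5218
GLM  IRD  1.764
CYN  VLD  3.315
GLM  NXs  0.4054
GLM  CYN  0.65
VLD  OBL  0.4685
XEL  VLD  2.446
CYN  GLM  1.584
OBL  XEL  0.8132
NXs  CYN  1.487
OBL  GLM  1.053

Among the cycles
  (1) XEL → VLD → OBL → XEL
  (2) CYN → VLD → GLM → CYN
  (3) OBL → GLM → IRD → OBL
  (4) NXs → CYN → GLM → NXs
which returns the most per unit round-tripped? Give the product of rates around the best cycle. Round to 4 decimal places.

(1) 2.446 × 0.4685 × 0.8132 = 0.93189
(2) 3.315 × 0.5218 × 0.65 = 1.12435
(3) 1.053 × 1.764 × 0.5678 = 1.05468
(4) 1.487 × 1.584 × 0.4054 = 0.95488
Highest is cycle (2) at 1.1243 (>1, arbitrage).

1.1243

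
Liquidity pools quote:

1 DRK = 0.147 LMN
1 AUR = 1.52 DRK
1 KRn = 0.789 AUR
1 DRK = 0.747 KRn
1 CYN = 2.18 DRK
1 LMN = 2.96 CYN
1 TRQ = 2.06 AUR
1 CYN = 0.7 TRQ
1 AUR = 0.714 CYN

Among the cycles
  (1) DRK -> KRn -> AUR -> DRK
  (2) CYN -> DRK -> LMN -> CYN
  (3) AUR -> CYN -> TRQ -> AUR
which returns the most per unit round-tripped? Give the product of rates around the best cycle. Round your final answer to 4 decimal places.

(1) 0.747 × 0.789 × 1.52 = 0.89586
(2) 2.18 × 0.147 × 2.96 = 0.94856
(3) 0.714 × 0.7 × 2.06 = 1.02959
Highest is cycle (3) at 1.0296 (>1, arbitrage).

1.0296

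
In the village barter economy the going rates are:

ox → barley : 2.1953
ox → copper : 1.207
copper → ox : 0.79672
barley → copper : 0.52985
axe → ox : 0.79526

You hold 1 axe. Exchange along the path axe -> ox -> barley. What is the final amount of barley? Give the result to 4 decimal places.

1 axe × 0.79526 = 0.79526 ox
0.79526 ox × 2.1953 = 1.745834278 barley

1.7458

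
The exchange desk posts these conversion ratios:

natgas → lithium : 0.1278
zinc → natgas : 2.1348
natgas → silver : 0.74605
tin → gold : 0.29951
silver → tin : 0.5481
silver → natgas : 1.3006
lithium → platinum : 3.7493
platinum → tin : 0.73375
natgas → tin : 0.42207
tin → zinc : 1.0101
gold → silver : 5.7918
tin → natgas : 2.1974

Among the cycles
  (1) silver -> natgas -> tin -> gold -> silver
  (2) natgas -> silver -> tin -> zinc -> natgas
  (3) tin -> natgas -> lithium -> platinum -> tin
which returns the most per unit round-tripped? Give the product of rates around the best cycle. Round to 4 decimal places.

0.9523

(1) 1.3006 × 0.42207 × 0.29951 × 5.7918 = 0.95225
(2) 0.74605 × 0.5481 × 1.0101 × 2.1348 = 0.88176
(3) 2.1974 × 0.1278 × 3.7493 × 0.73375 = 0.77257
Highest is cycle (1) at 0.9523 (≤1, no arbitrage).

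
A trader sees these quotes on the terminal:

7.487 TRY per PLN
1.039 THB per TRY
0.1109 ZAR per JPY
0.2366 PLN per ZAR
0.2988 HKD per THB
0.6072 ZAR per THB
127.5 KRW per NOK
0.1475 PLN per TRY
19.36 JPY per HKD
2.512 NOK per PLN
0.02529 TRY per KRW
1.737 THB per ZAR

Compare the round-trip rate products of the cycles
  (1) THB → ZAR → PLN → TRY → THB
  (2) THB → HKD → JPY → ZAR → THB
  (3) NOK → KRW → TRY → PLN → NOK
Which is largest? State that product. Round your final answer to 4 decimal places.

1.1947

(1) 0.6072 × 0.2366 × 7.487 × 1.039 = 1.11756
(2) 0.2988 × 19.36 × 0.1109 × 1.737 = 1.11434
(3) 127.5 × 0.02529 × 0.1475 × 2.512 = 1.19473
Highest is cycle (3) at 1.1947 (>1, arbitrage).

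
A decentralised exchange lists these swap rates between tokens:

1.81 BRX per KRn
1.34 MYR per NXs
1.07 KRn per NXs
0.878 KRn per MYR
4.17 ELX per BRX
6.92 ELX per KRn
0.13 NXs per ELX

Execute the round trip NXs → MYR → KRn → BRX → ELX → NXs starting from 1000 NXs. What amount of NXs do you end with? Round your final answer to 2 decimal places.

1154.40

1000 NXs × 1.34 = 1340 MYR
1340 MYR × 0.878 = 1176.52 KRn
1176.52 KRn × 1.81 = 2129.5012 BRX
2129.5012 BRX × 4.17 = 8880.020004 ELX
8880.020004 ELX × 0.13 = 1154.40260052 NXs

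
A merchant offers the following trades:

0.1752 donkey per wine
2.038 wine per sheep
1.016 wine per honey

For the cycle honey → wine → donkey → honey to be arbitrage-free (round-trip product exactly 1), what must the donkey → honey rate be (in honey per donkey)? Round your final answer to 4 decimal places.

5.6179

Known legs of the cycle: 1.016 × 0.1752 = 0.1780032
For no arbitrage the full-cycle product must be 1, so the missing rate is 1 / 0.1780032 ≈ 5.617877.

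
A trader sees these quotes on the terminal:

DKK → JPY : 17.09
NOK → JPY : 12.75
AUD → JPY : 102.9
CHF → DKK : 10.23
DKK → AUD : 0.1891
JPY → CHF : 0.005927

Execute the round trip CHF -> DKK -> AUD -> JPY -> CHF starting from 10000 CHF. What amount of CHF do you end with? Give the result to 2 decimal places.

11798.25

10000 CHF × 10.23 = 102300 DKK
102300 DKK × 0.1891 = 19344.93 AUD
19344.93 AUD × 102.9 = 1990593.297 JPY
1990593.297 JPY × 0.005927 = 11798.246471319 CHF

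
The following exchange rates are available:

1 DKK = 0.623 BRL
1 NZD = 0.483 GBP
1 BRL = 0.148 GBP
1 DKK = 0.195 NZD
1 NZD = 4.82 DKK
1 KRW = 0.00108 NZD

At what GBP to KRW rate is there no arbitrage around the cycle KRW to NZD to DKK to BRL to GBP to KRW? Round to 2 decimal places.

Known legs of the cycle: 0.00108 × 4.82 × 0.623 × 0.148 = 0.0004799771424
For no arbitrage the full-cycle product must be 1, so the missing rate is 1 / 0.0004799771424 ≈ 2083.4325.

2083.43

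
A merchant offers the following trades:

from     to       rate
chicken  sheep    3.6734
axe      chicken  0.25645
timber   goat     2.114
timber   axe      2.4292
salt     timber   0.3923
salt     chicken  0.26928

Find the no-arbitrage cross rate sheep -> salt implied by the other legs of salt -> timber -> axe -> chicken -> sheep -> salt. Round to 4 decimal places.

1.1139

Known legs of the cycle: 0.3923 × 2.4292 × 0.25645 × 3.6734 = 0.8977439884311988
For no arbitrage the full-cycle product must be 1, so the missing rate is 1 / 0.8977439884311988 ≈ 1.113903.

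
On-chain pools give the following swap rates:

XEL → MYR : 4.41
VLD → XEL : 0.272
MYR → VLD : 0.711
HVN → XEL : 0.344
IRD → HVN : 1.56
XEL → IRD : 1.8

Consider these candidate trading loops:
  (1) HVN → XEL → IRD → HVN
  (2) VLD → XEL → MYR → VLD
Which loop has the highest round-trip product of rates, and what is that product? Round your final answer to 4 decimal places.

0.9660

(1) 0.344 × 1.8 × 1.56 = 0.96595
(2) 0.272 × 4.41 × 0.711 = 0.85286
Highest is cycle (1) at 0.9660 (≤1, no arbitrage).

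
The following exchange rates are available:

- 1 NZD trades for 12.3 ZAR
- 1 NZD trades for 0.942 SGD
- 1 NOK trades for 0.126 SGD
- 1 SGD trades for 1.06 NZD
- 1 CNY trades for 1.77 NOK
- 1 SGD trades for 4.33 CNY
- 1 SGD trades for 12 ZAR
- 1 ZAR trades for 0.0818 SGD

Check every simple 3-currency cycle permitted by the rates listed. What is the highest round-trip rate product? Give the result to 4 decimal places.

ZAR→SGD→NZD→ZAR: 0.0818 × 1.06 × 12.3 = 1.06651
NOK→SGD→CNY→NOK: 0.126 × 4.33 × 1.77 = 0.96568
Maximum is ZAR→SGD→NZD→ZAR at 1.0665; arbitrage exists.

1.0665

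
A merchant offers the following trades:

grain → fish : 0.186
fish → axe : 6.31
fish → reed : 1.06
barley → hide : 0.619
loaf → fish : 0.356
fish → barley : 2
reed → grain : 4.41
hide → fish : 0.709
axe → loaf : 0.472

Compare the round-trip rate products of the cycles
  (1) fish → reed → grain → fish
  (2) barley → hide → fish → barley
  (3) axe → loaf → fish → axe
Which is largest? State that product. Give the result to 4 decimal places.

1.0603

(1) 1.06 × 4.41 × 0.186 = 0.86948
(2) 0.619 × 0.709 × 2 = 0.87774
(3) 0.472 × 0.356 × 6.31 = 1.06028
Highest is cycle (3) at 1.0603 (>1, arbitrage).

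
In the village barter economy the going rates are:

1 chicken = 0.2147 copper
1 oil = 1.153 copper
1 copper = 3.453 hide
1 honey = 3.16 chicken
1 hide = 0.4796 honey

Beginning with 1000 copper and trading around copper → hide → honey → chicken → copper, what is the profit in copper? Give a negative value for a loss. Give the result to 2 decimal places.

1000 copper × 3.453 = 3453 hide
3453 hide × 0.4796 = 1656.0588 honey
1656.0588 honey × 3.16 = 5233.145808 chicken
5233.145808 chicken × 0.2147 = 1123.5564049776 copper
Net change: 1123.5564049776 − 1000 = 123.5564049776 copper

123.56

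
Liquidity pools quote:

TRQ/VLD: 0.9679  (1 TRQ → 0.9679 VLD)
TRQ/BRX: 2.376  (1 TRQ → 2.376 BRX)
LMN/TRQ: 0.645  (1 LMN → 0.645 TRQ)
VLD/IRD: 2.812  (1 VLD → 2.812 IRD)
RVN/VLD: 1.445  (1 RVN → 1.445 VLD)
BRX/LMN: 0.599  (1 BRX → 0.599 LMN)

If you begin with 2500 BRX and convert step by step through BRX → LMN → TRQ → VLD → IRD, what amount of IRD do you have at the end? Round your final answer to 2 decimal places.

2500 BRX × 0.599 = 1497.5 LMN
1497.5 LMN × 0.645 = 965.8875 TRQ
965.8875 TRQ × 0.9679 = 934.88251125 VLD
934.88251125 VLD × 2.812 = 2628.889621635 IRD

2628.89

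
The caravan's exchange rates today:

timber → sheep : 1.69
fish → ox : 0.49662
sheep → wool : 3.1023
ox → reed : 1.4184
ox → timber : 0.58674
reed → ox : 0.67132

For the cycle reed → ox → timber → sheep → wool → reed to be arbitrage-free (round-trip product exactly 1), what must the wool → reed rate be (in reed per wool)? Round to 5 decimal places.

0.48423

Known legs of the cycle: 0.67132 × 0.58674 × 1.69 × 3.1023 = 2.0651223165188616
For no arbitrage the full-cycle product must be 1, so the missing rate is 1 / 2.0651223165188616 ≈ 0.4842328.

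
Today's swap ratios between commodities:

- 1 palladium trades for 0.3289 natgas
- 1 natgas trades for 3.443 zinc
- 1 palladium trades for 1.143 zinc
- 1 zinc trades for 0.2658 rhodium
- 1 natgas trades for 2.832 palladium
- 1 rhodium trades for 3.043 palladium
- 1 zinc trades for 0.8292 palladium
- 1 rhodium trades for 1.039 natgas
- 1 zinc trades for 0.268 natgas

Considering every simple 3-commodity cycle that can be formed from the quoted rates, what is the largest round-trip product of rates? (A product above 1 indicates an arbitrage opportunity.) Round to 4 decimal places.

0.9508

rhodium→natgas→zinc→rhodium: 1.039 × 3.443 × 0.2658 = 0.95084
zinc→palladium→natgas→zinc: 0.8292 × 0.3289 × 3.443 = 0.93899
rhodium→palladium→zinc→rhodium: 3.043 × 1.143 × 0.2658 = 0.92449
zinc→natgas→palladium→zinc: 0.268 × 2.832 × 1.143 = 0.86751
Maximum is rhodium→natgas→zinc→rhodium at 0.9508; no arbitrage — every cycle loses value.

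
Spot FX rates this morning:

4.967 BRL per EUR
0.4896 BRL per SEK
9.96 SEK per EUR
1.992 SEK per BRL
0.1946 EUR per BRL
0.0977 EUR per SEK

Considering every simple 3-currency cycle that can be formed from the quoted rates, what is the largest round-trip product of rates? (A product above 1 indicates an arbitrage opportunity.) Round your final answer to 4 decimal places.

EUR→BRL→SEK→EUR: 4.967 × 1.992 × 0.0977 = 0.96667
EUR→SEK→BRL→EUR: 9.96 × 0.4896 × 0.1946 = 0.94895
Maximum is EUR→BRL→SEK→EUR at 0.9667; no arbitrage — every cycle loses value.

0.9667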